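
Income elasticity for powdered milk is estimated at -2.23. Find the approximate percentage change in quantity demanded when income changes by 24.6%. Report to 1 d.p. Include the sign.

%ΔQ ≈ η × %ΔI = -2.23 × 24.6% = -54.9%.

-54.9%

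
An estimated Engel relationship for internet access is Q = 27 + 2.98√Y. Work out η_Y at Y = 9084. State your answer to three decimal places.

0.457

At Y = 9084: Q = 311.024.
dQ/dY = 2.98/(2√Y) = 0.0156332 at this income.
η = (dQ/dY)·(Y/Q) = 0.0156332 × (9084/311.024) = 0.457.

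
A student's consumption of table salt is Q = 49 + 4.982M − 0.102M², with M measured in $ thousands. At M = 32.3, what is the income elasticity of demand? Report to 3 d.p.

At M = 32.3: Q = 103.5030.
dQ/dM = 4.982 − 0.204M = -1.60720.
η = (dQ/dM)·(M/Q) = -1.60720 × (32.3/103.5030) = -0.502.

-0.502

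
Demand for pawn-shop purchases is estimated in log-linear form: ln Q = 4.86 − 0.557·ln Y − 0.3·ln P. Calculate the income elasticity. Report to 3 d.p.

-0.557

In a log-linear demand, the coefficient on ln Y is the income elasticity.
So η = -0.557.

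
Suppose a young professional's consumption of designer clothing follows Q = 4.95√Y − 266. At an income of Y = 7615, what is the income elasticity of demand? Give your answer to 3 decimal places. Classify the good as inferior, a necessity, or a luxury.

At Y = 7615: Q = 165.957.
dQ/dY = 4.95/(2√Y) = 0.0283622 at this income.
η = (dQ/dY)·(Y/Q) = 0.0283622 × (7615/165.957) = 1.301.
Since η > 1, the good is a luxury.

1.301 (luxury)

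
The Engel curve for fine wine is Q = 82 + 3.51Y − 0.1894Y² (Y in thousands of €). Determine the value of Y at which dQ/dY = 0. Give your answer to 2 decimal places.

dQ/dY = 3.51 − 0.3788Y.
The good is inferior where dQ/dY < 0. Setting dQ/dY = 0 gives Y = 3.51 / 0.3788 = 9.27.

9.27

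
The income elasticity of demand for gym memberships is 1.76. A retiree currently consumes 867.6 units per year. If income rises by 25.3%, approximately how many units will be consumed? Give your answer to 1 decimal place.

%ΔQ ≈ η × %ΔI = 1.76 × 25.3% = 44.528%.
New Q ≈ 867.6 × (1 + 0.44528) = 1253.9.

1253.9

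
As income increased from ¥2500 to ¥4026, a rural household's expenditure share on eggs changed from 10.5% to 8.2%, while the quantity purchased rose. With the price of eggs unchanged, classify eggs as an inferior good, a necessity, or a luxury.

Quantity rises but the budget share falls as income rises, so 0 < η < 1.

necessity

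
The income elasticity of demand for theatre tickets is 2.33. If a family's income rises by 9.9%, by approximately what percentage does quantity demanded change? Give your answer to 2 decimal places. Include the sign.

23.07%

%ΔQ ≈ η × %ΔI = 2.33 × 9.9% = 23.07%.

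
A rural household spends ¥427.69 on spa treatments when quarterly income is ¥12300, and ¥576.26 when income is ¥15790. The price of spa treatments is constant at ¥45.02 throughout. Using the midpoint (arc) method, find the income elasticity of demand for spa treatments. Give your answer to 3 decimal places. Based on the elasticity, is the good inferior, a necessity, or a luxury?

1.191 (luxury)

With a constant price, Q₁ = 427.69/45.02 = 9.500 and Q₂ = 576.26/45.02 = 12.800 (equivalently, work directly with expenditure since P cancels).
Midpoint %ΔQ = (576.26 − 427.69)/501.98 = 0.29597; midpoint %ΔI = (15790 − 12300)/14045 = 0.24849.
η = 0.29597 / 0.24849 = 1.191.
η > 1 ⇒ luxury.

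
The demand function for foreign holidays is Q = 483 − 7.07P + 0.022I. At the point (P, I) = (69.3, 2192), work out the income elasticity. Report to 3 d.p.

1.168

At P = 69.3, I = 2192: Q = 41.273.
Holding P constant, ∂Q/∂I = 0.022.
η_I = (∂Q/∂I)·(I/Q) = 0.022 × (2192/41.273) = 1.168.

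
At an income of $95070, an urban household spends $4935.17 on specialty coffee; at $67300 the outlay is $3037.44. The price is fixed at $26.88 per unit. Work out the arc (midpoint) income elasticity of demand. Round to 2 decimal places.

With a constant price, Q₁ = 4935.17/26.88 = 183.600 and Q₂ = 3037.44/26.88 = 113.000 (equivalently, work directly with expenditure since P cancels).
Midpoint %ΔQ = (3037.44 − 4935.17)/3986.31 = -0.47606; midpoint %ΔI = (67300 − 95070)/81185 = -0.34206.
η = -0.47606 / -0.34206 = 1.39.

1.39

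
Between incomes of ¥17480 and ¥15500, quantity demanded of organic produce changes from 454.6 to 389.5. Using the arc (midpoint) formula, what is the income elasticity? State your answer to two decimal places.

1.28

ΔQ = 389.5 − 454.6 = -65.1; midpoint Q̄ = (454.6 + 389.5)/2 = 422.05.
ΔI = 15500 − 17480 = -1980; midpoint Ī = (17480 + 15500)/2 = 16490.
η = (ΔQ/Q̄) ÷ (ΔI/Ī) = (-65.1/422.05) ÷ (-1980/16490) = 1.28.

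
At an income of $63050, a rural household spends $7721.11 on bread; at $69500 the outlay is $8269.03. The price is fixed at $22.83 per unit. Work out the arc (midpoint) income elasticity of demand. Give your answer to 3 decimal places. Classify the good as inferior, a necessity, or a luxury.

With a constant price, Q₁ = 7721.11/22.83 = 338.200 and Q₂ = 8269.03/22.83 = 362.200 (equivalently, work directly with expenditure since P cancels).
Midpoint %ΔQ = (8269.03 − 7721.11)/7995.07 = 0.06853; midpoint %ΔI = (69500 − 63050)/66275 = 0.09732.
η = 0.06853 / 0.09732 = 0.704.
0 < η < 1 ⇒ necessity.

0.704 (necessity)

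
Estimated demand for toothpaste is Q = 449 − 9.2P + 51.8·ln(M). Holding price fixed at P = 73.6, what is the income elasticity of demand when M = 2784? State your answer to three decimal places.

0.283

At P = 73.6, M = 2784: Q = 182.739.
Holding P constant, ∂Q/∂M = 51.8/M = 0.0186063.
η_M = (∂Q/∂M)·(M/Q) = 0.0186063 × (2784/182.739) = 0.283.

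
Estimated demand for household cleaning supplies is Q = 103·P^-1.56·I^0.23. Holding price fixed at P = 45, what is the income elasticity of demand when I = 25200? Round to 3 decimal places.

0.230

For a multiplicative demand Q = A·P^α·I^β, the income elasticity is β everywhere.
Here β = 0.23, so η = 0.230.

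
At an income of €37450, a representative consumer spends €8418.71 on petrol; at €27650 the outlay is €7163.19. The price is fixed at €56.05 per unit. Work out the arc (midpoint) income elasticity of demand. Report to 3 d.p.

With a constant price, Q₁ = 8418.71/56.05 = 150.200 and Q₂ = 7163.19/56.05 = 127.800 (equivalently, work directly with expenditure since P cancels).
Midpoint %ΔQ = (7163.19 − 8418.71)/7790.95 = -0.16115; midpoint %ΔI = (27650 − 37450)/32550 = -0.30108.
η = -0.16115 / -0.30108 = 0.535.

0.535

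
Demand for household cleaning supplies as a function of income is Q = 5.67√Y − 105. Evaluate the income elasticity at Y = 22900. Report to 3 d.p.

0.570

At Y = 22900: Q = 753.027.
dQ/dY = 5.67/(2√Y) = 0.0187342 at this income.
η = (dQ/dY)·(Y/Q) = 0.0187342 × (22900/753.027) = 0.570.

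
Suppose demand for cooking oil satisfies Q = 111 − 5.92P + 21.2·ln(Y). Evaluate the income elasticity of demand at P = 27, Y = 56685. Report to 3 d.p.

0.116

At P = 27, Y = 56685: Q = 183.200.
Holding P constant, ∂Q/∂Y = 21.2/Y = 0.000373997.
η_Y = (∂Q/∂Y)·(Y/Q) = 0.000373997 × (56685/183.200) = 0.116.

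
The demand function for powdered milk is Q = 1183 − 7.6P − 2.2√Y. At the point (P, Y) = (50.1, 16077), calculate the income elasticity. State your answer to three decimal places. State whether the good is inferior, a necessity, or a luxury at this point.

At P = 50.1, Y = 16077: Q = 523.291.
Holding P constant, ∂Q/∂Y = -2.2/(2√Y) = -0.00867541.
η_Y = (∂Q/∂Y)·(Y/Q) = -0.00867541 × (16077/523.291) = -0.267.
Since η < 0, this is an inferior good.

-0.267 (inferior good)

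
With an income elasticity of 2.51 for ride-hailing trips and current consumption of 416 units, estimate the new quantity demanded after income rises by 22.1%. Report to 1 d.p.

646.8

%ΔQ ≈ η × %ΔI = 2.51 × 22.1% = 55.471%.
New Q ≈ 416 × (1 + 0.55471) = 646.8.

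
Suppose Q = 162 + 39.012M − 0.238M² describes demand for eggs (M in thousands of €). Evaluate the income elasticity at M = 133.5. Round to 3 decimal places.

-2.903

At M = 133.5: Q = 1128.4065.
dQ/dM = 39.012 − 0.476M = -24.53400.
η = (dQ/dM)·(M/Q) = -24.53400 × (133.5/1128.4065) = -2.903.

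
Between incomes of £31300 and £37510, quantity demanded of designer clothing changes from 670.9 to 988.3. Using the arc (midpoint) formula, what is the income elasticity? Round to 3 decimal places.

ΔQ = 988.3 − 670.9 = 317.4; midpoint Q̄ = (670.9 + 988.3)/2 = 829.6.
ΔI = 37510 − 31300 = 6210; midpoint Ī = (31300 + 37510)/2 = 34405.
η = (ΔQ/Q̄) ÷ (ΔI/Ī) = (317.4/829.6) ÷ (6210/34405) = 2.120.

2.120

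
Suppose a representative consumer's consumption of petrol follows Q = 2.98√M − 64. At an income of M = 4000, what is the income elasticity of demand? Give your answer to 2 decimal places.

0.76

At M = 4000: Q = 124.472.
dQ/dM = 2.98/(2√M) = 0.023559 at this income.
η = (dQ/dM)·(M/Q) = 0.023559 × (4000/124.472) = 0.76.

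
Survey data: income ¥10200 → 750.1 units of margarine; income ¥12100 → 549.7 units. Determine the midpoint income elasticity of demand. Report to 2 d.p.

-1.81

ΔQ = 549.7 − 750.1 = -200.4; midpoint Q̄ = (750.1 + 549.7)/2 = 649.9.
ΔI = 12100 − 10200 = 1900; midpoint Ī = (10200 + 12100)/2 = 11150.
η = (ΔQ/Q̄) ÷ (ΔI/Ī) = (-200.4/649.9) ÷ (1900/11150) = -1.81.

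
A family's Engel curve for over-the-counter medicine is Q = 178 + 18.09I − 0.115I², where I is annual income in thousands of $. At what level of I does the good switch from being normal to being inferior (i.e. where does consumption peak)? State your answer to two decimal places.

dQ/dI = 18.09 − 0.23I.
The good is inferior where dQ/dI < 0. Setting dQ/dI = 0 gives I = 18.09 / 0.23 = 78.65.

78.65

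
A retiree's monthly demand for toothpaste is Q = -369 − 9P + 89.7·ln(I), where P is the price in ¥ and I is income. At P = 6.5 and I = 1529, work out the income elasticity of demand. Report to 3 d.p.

0.390

At P = 6.5, I = 1529: Q = 230.214.
Holding P constant, ∂Q/∂I = 89.7/I = 0.0586658.
η_I = (∂Q/∂I)·(I/Q) = 0.0586658 × (1529/230.214) = 0.390.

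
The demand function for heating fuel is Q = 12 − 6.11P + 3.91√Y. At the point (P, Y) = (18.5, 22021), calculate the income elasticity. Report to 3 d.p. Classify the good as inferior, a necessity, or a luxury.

0.605 (necessity)

At P = 18.5, Y = 22021: Q = 479.188.
Holding P constant, ∂Q/∂Y = 3.91/(2√Y) = 0.0131743.
η_Y = (∂Q/∂Y)·(Y/Q) = 0.0131743 × (22021/479.188) = 0.605.
Since 0 < η < 1, this is a necessity.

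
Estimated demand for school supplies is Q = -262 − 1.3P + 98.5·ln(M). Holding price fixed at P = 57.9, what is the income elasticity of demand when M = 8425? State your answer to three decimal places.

At P = 57.9, M = 8425: Q = 553.067.
Holding P constant, ∂Q/∂M = 98.5/M = 0.0116914.
η_M = (∂Q/∂M)·(M/Q) = 0.0116914 × (8425/553.067) = 0.178.

0.178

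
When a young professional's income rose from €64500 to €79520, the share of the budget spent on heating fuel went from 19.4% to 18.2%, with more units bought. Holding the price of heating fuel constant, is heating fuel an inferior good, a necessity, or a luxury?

Quantity rises but the budget share falls as income rises, so 0 < η < 1.

necessity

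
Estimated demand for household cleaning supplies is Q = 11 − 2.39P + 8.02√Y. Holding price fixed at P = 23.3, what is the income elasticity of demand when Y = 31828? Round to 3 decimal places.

0.516

At P = 23.3, Y = 31828: Q = 1386.113.
Holding P constant, ∂Q/∂Y = 8.02/(2√Y) = 0.0224771.
η_Y = (∂Q/∂Y)·(Y/Q) = 0.0224771 × (31828/1386.113) = 0.516.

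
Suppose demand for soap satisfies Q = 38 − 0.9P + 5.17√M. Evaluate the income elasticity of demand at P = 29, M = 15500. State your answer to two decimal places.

At P = 29, M = 15500: Q = 655.560.
Holding P constant, ∂Q/∂M = 5.17/(2√M) = 0.0207632.
η_M = (∂Q/∂M)·(M/Q) = 0.0207632 × (15500/655.560) = 0.49.

0.49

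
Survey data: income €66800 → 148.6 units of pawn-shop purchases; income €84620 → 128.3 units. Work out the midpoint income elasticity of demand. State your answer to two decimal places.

-0.62

ΔQ = 128.3 − 148.6 = -20.3; midpoint Q̄ = (148.6 + 128.3)/2 = 138.45.
ΔI = 84620 − 66800 = 17820; midpoint Ī = (66800 + 84620)/2 = 75710.
η = (ΔQ/Q̄) ÷ (ΔI/Ī) = (-20.3/138.45) ÷ (17820/75710) = -0.62.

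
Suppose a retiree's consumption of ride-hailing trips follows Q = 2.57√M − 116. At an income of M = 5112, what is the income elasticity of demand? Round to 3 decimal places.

1.356

At M = 5112: Q = 67.751.
dQ/dM = 2.57/(2√M) = 0.0179725 at this income.
η = (dQ/dM)·(M/Q) = 0.0179725 × (5112/67.751) = 1.356.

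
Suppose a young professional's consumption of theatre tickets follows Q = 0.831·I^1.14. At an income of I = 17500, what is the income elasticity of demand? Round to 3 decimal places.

1.140

For Q = A·I^β the income elasticity is constant and equal to β.
Here β = 1.14, so η = 1.140.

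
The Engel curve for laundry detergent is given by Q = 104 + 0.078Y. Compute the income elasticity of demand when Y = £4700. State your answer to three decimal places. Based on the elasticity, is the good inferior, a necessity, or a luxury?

At Y = 4700: Q = 470.600.
dQ/dY = 0.078.
η = (dQ/dY)·(Y/Q) = 0.078 × (4700/470.600) = 0.779.
Since 0 < η < 1, the good is a necessity.

0.779 (necessity)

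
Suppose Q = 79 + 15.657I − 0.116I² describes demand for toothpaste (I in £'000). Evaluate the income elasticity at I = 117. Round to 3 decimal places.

-4.162

At I = 117: Q = 322.9450.
dQ/dI = 15.657 − 0.232I = -11.48700.
η = (dQ/dI)·(I/Q) = -11.48700 × (117/322.9450) = -4.162.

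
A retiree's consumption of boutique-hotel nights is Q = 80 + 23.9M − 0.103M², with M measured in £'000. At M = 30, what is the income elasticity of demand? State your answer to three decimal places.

0.755

At M = 30: Q = 704.3000.
dQ/dM = 23.9 − 0.206M = 17.72000.
η = (dQ/dM)·(M/Q) = 17.72000 × (30/704.3000) = 0.755.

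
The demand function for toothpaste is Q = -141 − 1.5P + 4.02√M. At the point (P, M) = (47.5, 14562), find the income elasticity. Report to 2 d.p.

0.89

At P = 47.5, M = 14562: Q = 272.856.
Holding P constant, ∂Q/∂M = 4.02/(2√M) = 0.0166566.
η_M = (∂Q/∂M)·(M/Q) = 0.0166566 × (14562/272.856) = 0.89.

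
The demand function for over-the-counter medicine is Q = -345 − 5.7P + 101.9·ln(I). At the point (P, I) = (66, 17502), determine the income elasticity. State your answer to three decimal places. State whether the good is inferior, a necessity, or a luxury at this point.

0.371 (necessity)

At P = 66, I = 17502: Q = 274.370.
Holding P constant, ∂Q/∂I = 101.9/I = 0.00582219.
η_I = (∂Q/∂I)·(I/Q) = 0.00582219 × (17502/274.370) = 0.371.
Since 0 < η < 1, this is a necessity.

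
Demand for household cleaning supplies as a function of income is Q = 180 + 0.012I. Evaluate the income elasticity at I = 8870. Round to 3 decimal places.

At I = 8870: Q = 286.440.
dQ/dI = 0.012.
η = (dQ/dI)·(I/Q) = 0.012 × (8870/286.440) = 0.372.

0.372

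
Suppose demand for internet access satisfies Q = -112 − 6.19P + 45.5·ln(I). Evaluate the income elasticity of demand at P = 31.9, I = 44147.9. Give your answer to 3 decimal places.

0.257

At P = 31.9, I = 44147.9: Q = 177.175.
Holding P constant, ∂Q/∂I = 45.5/I = 0.00103063.
η_I = (∂Q/∂I)·(I/Q) = 0.00103063 × (44147.9/177.175) = 0.257.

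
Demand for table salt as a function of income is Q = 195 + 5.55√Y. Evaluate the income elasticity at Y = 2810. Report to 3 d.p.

0.301

At Y = 2810: Q = 489.202.
dQ/dY = 5.55/(2√Y) = 0.0523492 at this income.
η = (dQ/dY)·(Y/Q) = 0.0523492 × (2810/489.202) = 0.301.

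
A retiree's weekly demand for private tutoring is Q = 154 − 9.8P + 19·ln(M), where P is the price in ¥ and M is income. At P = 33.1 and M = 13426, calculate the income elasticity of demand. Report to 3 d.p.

1.860

At P = 33.1, M = 13426: Q = 10.214.
Holding P constant, ∂Q/∂M = 19/M = 0.00141516.
η_M = (∂Q/∂M)·(M/Q) = 0.00141516 × (13426/10.214) = 1.860.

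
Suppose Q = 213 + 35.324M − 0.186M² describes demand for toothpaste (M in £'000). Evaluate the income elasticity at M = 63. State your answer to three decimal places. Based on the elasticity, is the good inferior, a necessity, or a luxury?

At M = 63: Q = 1700.1780.
dQ/dM = 35.324 − 0.372M = 11.88800.
η = (dQ/dM)·(M/Q) = 11.88800 × (63/1700.1780) = 0.441.
0 < η < 1 ⇒ necessity.

0.441 (necessity)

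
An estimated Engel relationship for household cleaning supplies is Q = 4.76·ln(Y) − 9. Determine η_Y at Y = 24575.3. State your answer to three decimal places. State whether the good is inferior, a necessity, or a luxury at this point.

At Y = 24575.3: Q = 39.121.
dQ/dY = 4.76/Y = 0.00019369 at this income.
η = (dQ/dY)·(Y/Q) = 0.00019369 × (24575.3/39.121) = 0.122.
Since 0 < η < 1, the good is a necessity.

0.122 (necessity)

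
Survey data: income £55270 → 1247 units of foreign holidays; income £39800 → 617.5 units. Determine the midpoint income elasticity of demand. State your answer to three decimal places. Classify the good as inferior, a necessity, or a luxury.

2.075 (luxury)

ΔQ = 617.5 − 1247 = -629.5; midpoint Q̄ = (1247 + 617.5)/2 = 932.25.
ΔI = 39800 − 55270 = -15470; midpoint Ī = (55270 + 39800)/2 = 47535.
η = (ΔQ/Q̄) ÷ (ΔI/Ī) = (-629.5/932.25) ÷ (-15470/47535) = 2.075.
η > 1 ⇒ luxury.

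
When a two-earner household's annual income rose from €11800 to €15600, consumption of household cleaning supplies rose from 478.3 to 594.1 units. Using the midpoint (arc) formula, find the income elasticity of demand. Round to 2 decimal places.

0.78

ΔQ = 594.1 − 478.3 = 115.8; midpoint Q̄ = (478.3 + 594.1)/2 = 536.2.
ΔI = 15600 − 11800 = 3800; midpoint Ī = (11800 + 15600)/2 = 13700.
η = (ΔQ/Q̄) ÷ (ΔI/Ī) = (115.8/536.2) ÷ (3800/13700) = 0.78.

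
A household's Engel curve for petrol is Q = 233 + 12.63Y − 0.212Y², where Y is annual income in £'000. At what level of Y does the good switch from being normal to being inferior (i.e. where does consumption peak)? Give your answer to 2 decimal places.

dQ/dY = 12.63 − 0.424Y.
The good is inferior where dQ/dY < 0. Setting dQ/dY = 0 gives Y = 12.63 / 0.424 = 29.79.

29.79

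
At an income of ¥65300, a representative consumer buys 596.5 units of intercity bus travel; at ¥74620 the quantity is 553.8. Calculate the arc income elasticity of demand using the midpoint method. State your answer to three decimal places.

-0.557

ΔQ = 553.8 − 596.5 = -42.7; midpoint Q̄ = (596.5 + 553.8)/2 = 575.15.
ΔI = 74620 − 65300 = 9320; midpoint Ī = (65300 + 74620)/2 = 69960.
η = (ΔQ/Q̄) ÷ (ΔI/Ī) = (-42.7/575.15) ÷ (9320/69960) = -0.557.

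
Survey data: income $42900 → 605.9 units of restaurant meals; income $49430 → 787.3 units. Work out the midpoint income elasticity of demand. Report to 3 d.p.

ΔQ = 787.3 − 605.9 = 181.4; midpoint Q̄ = (605.9 + 787.3)/2 = 696.6.
ΔI = 49430 − 42900 = 6530; midpoint Ī = (42900 + 49430)/2 = 46165.
η = (ΔQ/Q̄) ÷ (ΔI/Ī) = (181.4/696.6) ÷ (6530/46165) = 1.841.

1.841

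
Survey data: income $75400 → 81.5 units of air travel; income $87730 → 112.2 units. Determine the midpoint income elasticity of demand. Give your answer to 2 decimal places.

ΔQ = 112.2 − 81.5 = 30.7; midpoint Q̄ = (81.5 + 112.2)/2 = 96.85.
ΔI = 87730 − 75400 = 12330; midpoint Ī = (75400 + 87730)/2 = 81565.
η = (ΔQ/Q̄) ÷ (ΔI/Ī) = (30.7/96.85) ÷ (12330/81565) = 2.10.

2.10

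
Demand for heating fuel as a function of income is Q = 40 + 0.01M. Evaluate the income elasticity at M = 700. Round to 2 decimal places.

0.15

At M = 700: Q = 47.000.
dQ/dM = 0.01.
η = (dQ/dM)·(M/Q) = 0.01 × (700/47.000) = 0.15.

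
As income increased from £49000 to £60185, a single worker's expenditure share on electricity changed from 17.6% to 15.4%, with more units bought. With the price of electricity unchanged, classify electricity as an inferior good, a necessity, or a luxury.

necessity

Quantity rises but the budget share falls as income rises, so 0 < η < 1.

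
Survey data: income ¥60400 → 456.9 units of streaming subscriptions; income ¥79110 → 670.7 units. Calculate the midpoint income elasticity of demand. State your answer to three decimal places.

ΔQ = 670.7 − 456.9 = 213.8; midpoint Q̄ = (456.9 + 670.7)/2 = 563.8.
ΔI = 79110 − 60400 = 18710; midpoint Ī = (60400 + 79110)/2 = 69755.
η = (ΔQ/Q̄) ÷ (ΔI/Ī) = (213.8/563.8) ÷ (18710/69755) = 1.414.

1.414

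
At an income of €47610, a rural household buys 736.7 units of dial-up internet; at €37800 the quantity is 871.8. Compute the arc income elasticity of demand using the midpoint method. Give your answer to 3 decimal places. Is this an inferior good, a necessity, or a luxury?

-0.731 (inferior good)

ΔQ = 871.8 − 736.7 = 135.1; midpoint Q̄ = (736.7 + 871.8)/2 = 804.25.
ΔI = 37800 − 47610 = -9810; midpoint Ī = (47610 + 37800)/2 = 42705.
η = (ΔQ/Q̄) ÷ (ΔI/Ī) = (135.1/804.25) ÷ (-9810/42705) = -0.731.
η < 0 ⇒ inferior good.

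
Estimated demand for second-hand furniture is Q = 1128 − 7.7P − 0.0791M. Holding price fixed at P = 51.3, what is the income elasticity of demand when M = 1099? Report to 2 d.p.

-0.13

At P = 51.3, M = 1099: Q = 646.059.
Holding P constant, ∂Q/∂M = −0.0791.
η_M = (∂Q/∂M)·(M/Q) = -0.0791 × (1099/646.059) = -0.13.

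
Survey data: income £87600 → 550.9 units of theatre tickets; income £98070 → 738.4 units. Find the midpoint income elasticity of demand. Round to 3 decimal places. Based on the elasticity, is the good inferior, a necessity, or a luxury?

2.579 (luxury)

ΔQ = 738.4 − 550.9 = 187.5; midpoint Q̄ = (550.9 + 738.4)/2 = 644.65.
ΔI = 98070 − 87600 = 10470; midpoint Ī = (87600 + 98070)/2 = 92835.
η = (ΔQ/Q̄) ÷ (ΔI/Ī) = (187.5/644.65) ÷ (10470/92835) = 2.579.
η > 1 ⇒ luxury.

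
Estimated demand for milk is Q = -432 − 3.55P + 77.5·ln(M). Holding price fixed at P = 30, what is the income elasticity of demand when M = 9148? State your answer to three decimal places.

At P = 30, M = 9148: Q = 168.400.
Holding P constant, ∂Q/∂M = 77.5/M = 0.0084718.
η_M = (∂Q/∂M)·(M/Q) = 0.0084718 × (9148/168.400) = 0.460.

0.460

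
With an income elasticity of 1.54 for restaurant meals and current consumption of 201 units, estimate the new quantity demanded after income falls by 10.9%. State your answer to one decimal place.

%ΔQ ≈ η × %ΔI = 1.54 × (-10.9%) = -16.786%.
New Q ≈ 201 × (1 − 0.16786) = 167.3.

167.3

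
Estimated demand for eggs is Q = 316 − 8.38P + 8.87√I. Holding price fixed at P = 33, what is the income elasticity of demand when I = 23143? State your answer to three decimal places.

0.486

At P = 33, I = 23143: Q = 1388.837.
Holding P constant, ∂Q/∂I = 8.87/(2√I) = 0.029153.
η_I = (∂Q/∂I)·(I/Q) = 0.029153 × (23143/1388.837) = 0.486.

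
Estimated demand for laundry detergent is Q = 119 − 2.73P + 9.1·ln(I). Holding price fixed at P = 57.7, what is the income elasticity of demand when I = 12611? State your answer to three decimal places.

0.192

At P = 57.7, I = 12611: Q = 47.404.
Holding P constant, ∂Q/∂I = 9.1/I = 0.000721592.
η_I = (∂Q/∂I)·(I/Q) = 0.000721592 × (12611/47.404) = 0.192.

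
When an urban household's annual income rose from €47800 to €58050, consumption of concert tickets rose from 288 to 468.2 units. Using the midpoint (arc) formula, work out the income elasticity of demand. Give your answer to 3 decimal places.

ΔQ = 468.2 − 288 = 180.2; midpoint Q̄ = (288 + 468.2)/2 = 378.1.
ΔI = 58050 − 47800 = 10250; midpoint Ī = (47800 + 58050)/2 = 52925.
η = (ΔQ/Q̄) ÷ (ΔI/Ī) = (180.2/378.1) ÷ (10250/52925) = 2.461.

2.461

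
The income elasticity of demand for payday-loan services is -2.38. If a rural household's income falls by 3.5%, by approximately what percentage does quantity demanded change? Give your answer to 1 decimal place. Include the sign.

%ΔQ ≈ η × %ΔI = -2.38 × (-3.5%) = 8.3%.

8.3%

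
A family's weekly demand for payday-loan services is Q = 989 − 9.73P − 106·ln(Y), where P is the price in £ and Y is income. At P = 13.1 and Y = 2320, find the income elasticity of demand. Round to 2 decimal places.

-2.64

At P = 13.1, Y = 2320: Q = 40.109.
Holding P constant, ∂Q/∂Y = -106/Y = -0.0456897.
η_Y = (∂Q/∂Y)·(Y/Q) = -0.0456897 × (2320/40.109) = -2.64.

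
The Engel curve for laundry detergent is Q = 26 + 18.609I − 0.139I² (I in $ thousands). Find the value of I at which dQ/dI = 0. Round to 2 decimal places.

66.94

dQ/dI = 18.609 − 0.278I.
The good is inferior where dQ/dI < 0. Setting dQ/dI = 0 gives I = 18.609 / 0.278 = 66.94.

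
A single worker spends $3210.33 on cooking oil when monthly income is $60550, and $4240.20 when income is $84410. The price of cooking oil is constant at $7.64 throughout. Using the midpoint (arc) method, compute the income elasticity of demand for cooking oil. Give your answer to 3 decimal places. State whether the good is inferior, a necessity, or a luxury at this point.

With a constant price, Q₁ = 3210.33/7.64 = 420.200 and Q₂ = 4240.20/7.64 = 555.000 (equivalently, work directly with expenditure since P cancels).
Midpoint %ΔQ = (4240.20 − 3210.33)/3725.27 = 0.27646; midpoint %ΔI = (84410 − 60550)/72480 = 0.32919.
η = 0.27646 / 0.32919 = 0.840.
0 < η < 1 ⇒ necessity.

0.840 (necessity)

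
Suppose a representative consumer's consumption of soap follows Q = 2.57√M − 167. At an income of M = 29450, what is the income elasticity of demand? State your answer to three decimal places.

0.805

At M = 29450: Q = 274.038.
dQ/dM = 2.57/(2√M) = 0.00748791 at this income.
η = (dQ/dM)·(M/Q) = 0.00748791 × (29450/274.038) = 0.805.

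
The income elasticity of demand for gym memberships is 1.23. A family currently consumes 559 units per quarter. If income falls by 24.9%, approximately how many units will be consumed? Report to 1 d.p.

387.8

%ΔQ ≈ η × %ΔI = 1.23 × (-24.9%) = -30.627%.
New Q ≈ 559 × (1 − 0.30627) = 387.8.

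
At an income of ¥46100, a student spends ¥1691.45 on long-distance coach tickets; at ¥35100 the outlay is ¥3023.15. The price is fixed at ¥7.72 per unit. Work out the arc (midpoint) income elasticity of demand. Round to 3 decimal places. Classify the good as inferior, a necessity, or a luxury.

With a constant price, Q₁ = 1691.45/7.72 = 219.100 and Q₂ = 3023.15/7.72 = 391.600 (equivalently, work directly with expenditure since P cancels).
Midpoint %ΔQ = (3023.15 − 1691.45)/2357.30 = 0.56493; midpoint %ΔI = (35100 − 46100)/40600 = -0.27094.
η = 0.56493 / -0.27094 = -2.085.
η < 0 ⇒ inferior good.

-2.085 (inferior good)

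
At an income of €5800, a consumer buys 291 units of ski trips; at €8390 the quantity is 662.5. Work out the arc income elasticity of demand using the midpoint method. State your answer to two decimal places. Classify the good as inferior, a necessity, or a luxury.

ΔQ = 662.5 − 291 = 371.5; midpoint Q̄ = (291 + 662.5)/2 = 476.75.
ΔI = 8390 − 5800 = 2590; midpoint Ī = (5800 + 8390)/2 = 7095.
η = (ΔQ/Q̄) ÷ (ΔI/Ī) = (371.5/476.75) ÷ (2590/7095) = 2.13.
η > 1 ⇒ luxury.

2.13 (luxury)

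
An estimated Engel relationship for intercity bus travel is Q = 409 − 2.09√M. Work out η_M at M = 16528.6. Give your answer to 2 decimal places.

At M = 16528.6: Q = 140.302.
dQ/dM = -2.09/(2√M) = -0.00812827 at this income.
η = (dQ/dM)·(M/Q) = -0.00812827 × (16528.6/140.302) = -0.96.

-0.96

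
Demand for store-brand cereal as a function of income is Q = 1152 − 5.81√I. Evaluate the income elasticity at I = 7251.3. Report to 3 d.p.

-0.376

At I = 7251.3: Q = 657.252.
dQ/dI = -5.81/(2√I) = -0.0341144 at this income.
η = (dQ/dI)·(I/Q) = -0.0341144 × (7251.3/657.252) = -0.376.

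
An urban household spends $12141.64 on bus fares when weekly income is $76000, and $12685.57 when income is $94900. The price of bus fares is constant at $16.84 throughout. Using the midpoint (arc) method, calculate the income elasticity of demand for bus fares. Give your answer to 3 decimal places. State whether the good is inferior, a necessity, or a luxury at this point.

With a constant price, Q₁ = 12141.64/16.84 = 721.000 and Q₂ = 12685.57/16.84 = 753.300 (equivalently, work directly with expenditure since P cancels).
Midpoint %ΔQ = (12685.57 − 12141.64)/12413.61 = 0.04382; midpoint %ΔI = (94900 − 76000)/85450 = 0.22118.
η = 0.04382 / 0.22118 = 0.198.
0 < η < 1 ⇒ necessity.

0.198 (necessity)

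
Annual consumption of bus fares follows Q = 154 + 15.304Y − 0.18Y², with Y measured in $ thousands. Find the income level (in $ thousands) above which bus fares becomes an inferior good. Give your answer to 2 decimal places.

dQ/dY = 15.304 − 0.36Y.
The good is inferior where dQ/dY < 0. Setting dQ/dY = 0 gives Y = 15.304 / 0.36 = 42.51.

42.51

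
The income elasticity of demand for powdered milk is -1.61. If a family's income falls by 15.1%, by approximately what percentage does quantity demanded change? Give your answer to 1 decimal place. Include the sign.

%ΔQ ≈ η × %ΔI = -1.61 × (-15.1%) = 24.3%.

24.3%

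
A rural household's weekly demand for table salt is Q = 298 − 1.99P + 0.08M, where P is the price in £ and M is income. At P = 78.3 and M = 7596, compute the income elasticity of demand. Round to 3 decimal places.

0.810

At P = 78.3, M = 7596: Q = 749.863.
Holding P constant, ∂Q/∂M = 0.08.
η_M = (∂Q/∂M)·(M/Q) = 0.08 × (7596/749.863) = 0.810.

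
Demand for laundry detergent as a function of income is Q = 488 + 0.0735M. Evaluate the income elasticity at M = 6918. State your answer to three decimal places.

At M = 6918: Q = 996.473.
dQ/dM = 0.0735.
η = (dQ/dM)·(M/Q) = 0.0735 × (6918/996.473) = 0.510.

0.510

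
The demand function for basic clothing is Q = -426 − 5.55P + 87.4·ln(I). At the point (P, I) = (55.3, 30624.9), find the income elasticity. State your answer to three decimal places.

At P = 55.3, I = 30624.9: Q = 169.889.
Holding P constant, ∂Q/∂I = 87.4/I = 0.00285389.
η_I = (∂Q/∂I)·(I/Q) = 0.00285389 × (30624.9/169.889) = 0.514.

0.514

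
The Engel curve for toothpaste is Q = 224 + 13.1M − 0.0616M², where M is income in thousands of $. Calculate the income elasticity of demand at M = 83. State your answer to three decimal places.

At M = 83: Q = 886.9376.
dQ/dM = 13.1 − 0.1232M = 2.87440.
η = (dQ/dM)·(M/Q) = 2.87440 × (83/886.9376) = 0.269.

0.269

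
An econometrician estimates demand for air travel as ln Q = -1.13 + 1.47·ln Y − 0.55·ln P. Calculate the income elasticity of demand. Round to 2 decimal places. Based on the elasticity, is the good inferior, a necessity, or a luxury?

In a log-linear demand, the coefficient on ln Y is the income elasticity.
So η = 1.47.
η > 1 ⇒ luxury.

1.47 (luxury)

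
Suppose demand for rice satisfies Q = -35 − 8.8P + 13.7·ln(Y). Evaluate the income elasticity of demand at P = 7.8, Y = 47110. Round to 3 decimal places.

At P = 7.8, Y = 47110: Q = 43.775.
Holding P constant, ∂Q/∂Y = 13.7/Y = 0.000290809.
η_Y = (∂Q/∂Y)·(Y/Q) = 0.000290809 × (47110/43.775) = 0.313.

0.313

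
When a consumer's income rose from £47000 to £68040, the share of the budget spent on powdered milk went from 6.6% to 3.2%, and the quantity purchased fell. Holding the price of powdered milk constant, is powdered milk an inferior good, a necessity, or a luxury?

inferior good

Quantity demanded falls as income rises, so η < 0.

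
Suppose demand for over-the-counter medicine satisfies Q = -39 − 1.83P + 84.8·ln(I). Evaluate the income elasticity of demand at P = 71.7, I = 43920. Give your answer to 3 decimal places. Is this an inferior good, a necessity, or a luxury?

At P = 71.7, I = 43920: Q = 736.312.
Holding P constant, ∂Q/∂I = 84.8/I = 0.00193078.
η_I = (∂Q/∂I)·(I/Q) = 0.00193078 × (43920/736.312) = 0.115.
Since 0 < η < 1, this is a necessity.

0.115 (necessity)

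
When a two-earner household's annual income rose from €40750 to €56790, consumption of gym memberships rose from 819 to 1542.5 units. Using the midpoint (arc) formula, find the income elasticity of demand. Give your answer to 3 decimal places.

1.863

ΔQ = 1542.5 − 819 = 723.5; midpoint Q̄ = (819 + 1542.5)/2 = 1180.75.
ΔI = 56790 − 40750 = 16040; midpoint Ī = (40750 + 56790)/2 = 48770.
η = (ΔQ/Q̄) ÷ (ΔI/Ī) = (723.5/1180.75) ÷ (16040/48770) = 1.863.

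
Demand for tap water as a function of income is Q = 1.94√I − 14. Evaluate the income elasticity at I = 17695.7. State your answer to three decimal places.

At I = 17695.7: Q = 244.069.
dQ/dI = 1.94/(2√I) = 0.00729185 at this income.
η = (dQ/dI)·(I/Q) = 0.00729185 × (17695.7/244.069) = 0.529.

0.529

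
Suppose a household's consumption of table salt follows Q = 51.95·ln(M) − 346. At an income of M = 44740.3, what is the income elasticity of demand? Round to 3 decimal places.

At M = 44740.3: Q = 210.313.
dQ/dM = 51.95/M = 0.00116115 at this income.
η = (dQ/dM)·(M/Q) = 0.00116115 × (44740.3/210.313) = 0.247.

0.247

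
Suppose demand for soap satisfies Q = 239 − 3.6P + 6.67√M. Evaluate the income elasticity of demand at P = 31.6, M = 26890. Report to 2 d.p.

0.45

At P = 31.6, M = 26890: Q = 1218.998.
Holding P constant, ∂Q/∂M = 6.67/(2√M) = 0.0203376.
η_M = (∂Q/∂M)·(M/Q) = 0.0203376 × (26890/1218.998) = 0.45.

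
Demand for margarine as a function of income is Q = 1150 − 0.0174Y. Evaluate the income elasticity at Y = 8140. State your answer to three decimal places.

At Y = 8140: Q = 1008.364.
dQ/dY = −0.0174.
η = (dQ/dY)·(Y/Q) = -0.0174 × (8140/1008.364) = -0.140.

-0.140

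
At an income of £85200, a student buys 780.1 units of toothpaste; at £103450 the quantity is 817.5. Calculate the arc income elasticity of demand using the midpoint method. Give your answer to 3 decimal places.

ΔQ = 817.5 − 780.1 = 37.4; midpoint Q̄ = (780.1 + 817.5)/2 = 798.8.
ΔI = 103450 − 85200 = 18250; midpoint Ī = (85200 + 103450)/2 = 94325.
η = (ΔQ/Q̄) ÷ (ΔI/Ī) = (37.4/798.8) ÷ (18250/94325) = 0.242.

0.242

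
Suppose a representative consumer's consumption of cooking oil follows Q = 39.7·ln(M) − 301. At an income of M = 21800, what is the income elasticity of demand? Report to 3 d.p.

0.415

At M = 21800: Q = 95.590.
dQ/dM = 39.7/M = 0.0018211 at this income.
η = (dQ/dM)·(M/Q) = 0.0018211 × (21800/95.590) = 0.415.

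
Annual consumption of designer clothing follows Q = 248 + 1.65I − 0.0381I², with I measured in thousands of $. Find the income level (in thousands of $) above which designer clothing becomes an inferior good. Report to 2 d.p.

21.65

dQ/dI = 1.65 − 0.0762I.
The good is inferior where dQ/dI < 0. Setting dQ/dI = 0 gives I = 1.65 / 0.0762 = 21.65.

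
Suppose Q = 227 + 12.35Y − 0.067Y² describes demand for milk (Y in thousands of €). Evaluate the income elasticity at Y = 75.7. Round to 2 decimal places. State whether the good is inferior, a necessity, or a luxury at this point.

0.21 (necessity)

At Y = 75.7: Q = 777.9522.
dQ/dY = 12.35 − 0.134Y = 2.20620.
η = (dQ/dY)·(Y/Q) = 2.20620 × (75.7/777.9522) = 0.21.
0 < η < 1 ⇒ necessity.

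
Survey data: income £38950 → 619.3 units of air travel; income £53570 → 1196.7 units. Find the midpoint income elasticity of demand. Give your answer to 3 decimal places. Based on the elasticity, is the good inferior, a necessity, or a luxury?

ΔQ = 1196.7 − 619.3 = 577.4; midpoint Q̄ = (619.3 + 1196.7)/2 = 908.
ΔI = 53570 − 38950 = 14620; midpoint Ī = (38950 + 53570)/2 = 46260.
η = (ΔQ/Q̄) ÷ (ΔI/Ī) = (577.4/908) ÷ (14620/46260) = 2.012.
η > 1 ⇒ luxury.

2.012 (luxury)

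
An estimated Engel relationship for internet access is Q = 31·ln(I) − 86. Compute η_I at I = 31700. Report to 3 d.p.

0.132

At I = 31700: Q = 235.286.
dQ/dI = 31/I = 0.000977918 at this income.
η = (dQ/dI)·(I/Q) = 0.000977918 × (31700/235.286) = 0.132.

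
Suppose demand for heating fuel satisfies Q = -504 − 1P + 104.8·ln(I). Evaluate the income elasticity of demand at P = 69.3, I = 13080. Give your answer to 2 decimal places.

At P = 69.3, I = 13080: Q = 420.082.
Holding P constant, ∂Q/∂I = 104.8/I = 0.00801223.
η_I = (∂Q/∂I)·(I/Q) = 0.00801223 × (13080/420.082) = 0.25.

0.25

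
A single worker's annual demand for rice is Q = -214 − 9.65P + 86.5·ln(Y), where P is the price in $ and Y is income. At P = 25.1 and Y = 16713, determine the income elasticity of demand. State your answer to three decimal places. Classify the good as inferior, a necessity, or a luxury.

0.225 (necessity)

At P = 25.1, Y = 16713: Q = 384.906.
Holding P constant, ∂Q/∂Y = 86.5/Y = 0.00517561.
η_Y = (∂Q/∂Y)·(Y/Q) = 0.00517561 × (16713/384.906) = 0.225.
Since 0 < η < 1, this is a necessity.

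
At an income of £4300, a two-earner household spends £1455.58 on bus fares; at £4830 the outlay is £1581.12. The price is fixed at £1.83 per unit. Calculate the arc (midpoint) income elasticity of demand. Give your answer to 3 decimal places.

0.712

With a constant price, Q₁ = 1455.58/1.83 = 795.399 and Q₂ = 1581.12/1.83 = 864.000 (equivalently, work directly with expenditure since P cancels).
Midpoint %ΔQ = (1581.12 − 1455.58)/1518.35 = 0.08268; midpoint %ΔI = (4830 − 4300)/4565 = 0.11610.
η = 0.08268 / 0.11610 = 0.712.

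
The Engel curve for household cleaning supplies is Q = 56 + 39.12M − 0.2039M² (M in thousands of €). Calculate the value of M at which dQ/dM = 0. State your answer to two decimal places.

95.93

dQ/dM = 39.12 − 0.4078M.
The good is inferior where dQ/dM < 0. Setting dQ/dM = 0 gives M = 39.12 / 0.4078 = 95.93.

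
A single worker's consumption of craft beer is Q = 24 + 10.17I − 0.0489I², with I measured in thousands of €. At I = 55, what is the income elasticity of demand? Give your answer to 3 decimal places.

0.605

At I = 55: Q = 435.4275.
dQ/dI = 10.17 − 0.0978I = 4.79100.
η = (dQ/dI)·(I/Q) = 4.79100 × (55/435.4275) = 0.605.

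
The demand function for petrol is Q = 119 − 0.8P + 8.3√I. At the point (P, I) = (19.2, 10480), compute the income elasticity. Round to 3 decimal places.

0.446

At P = 19.2, I = 10480: Q = 953.327.
Holding P constant, ∂Q/∂I = 8.3/(2√I) = 0.0405385.
η_I = (∂Q/∂I)·(I/Q) = 0.0405385 × (10480/953.327) = 0.446.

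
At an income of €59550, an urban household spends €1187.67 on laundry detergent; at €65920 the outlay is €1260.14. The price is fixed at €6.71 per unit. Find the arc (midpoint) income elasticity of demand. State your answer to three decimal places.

0.583

With a constant price, Q₁ = 1187.67/6.71 = 177.000 and Q₂ = 1260.14/6.71 = 187.800 (equivalently, work directly with expenditure since P cancels).
Midpoint %ΔQ = (1260.14 − 1187.67)/1223.91 = 0.05921; midpoint %ΔI = (65920 − 59550)/62735 = 0.10154.
η = 0.05921 / 0.10154 = 0.583.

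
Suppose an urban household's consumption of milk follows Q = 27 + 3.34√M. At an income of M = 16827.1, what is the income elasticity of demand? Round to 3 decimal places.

0.471

At M = 16827.1: Q = 460.263.
dQ/dM = 3.34/(2√M) = 0.012874 at this income.
η = (dQ/dM)·(M/Q) = 0.012874 × (16827.1/460.263) = 0.471.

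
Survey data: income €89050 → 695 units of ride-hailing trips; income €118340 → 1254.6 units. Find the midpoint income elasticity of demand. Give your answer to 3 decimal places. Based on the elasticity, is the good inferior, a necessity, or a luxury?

ΔQ = 1254.6 − 695 = 559.6; midpoint Q̄ = (695 + 1254.6)/2 = 974.8.
ΔI = 118340 − 89050 = 29290; midpoint Ī = (89050 + 118340)/2 = 103695.
η = (ΔQ/Q̄) ÷ (ΔI/Ī) = (559.6/974.8) ÷ (29290/103695) = 2.032.
η > 1 ⇒ luxury.

2.032 (luxury)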